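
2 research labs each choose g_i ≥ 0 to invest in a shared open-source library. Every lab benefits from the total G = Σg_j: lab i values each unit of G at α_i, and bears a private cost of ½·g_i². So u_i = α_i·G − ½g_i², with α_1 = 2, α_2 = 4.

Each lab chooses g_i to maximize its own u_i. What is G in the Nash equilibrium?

Lab i's FOC: ∂u_i/∂g_i = α_i − g_i = 0, so g_i* = α_i.
NE contributions = (2, 4); G = 6.

6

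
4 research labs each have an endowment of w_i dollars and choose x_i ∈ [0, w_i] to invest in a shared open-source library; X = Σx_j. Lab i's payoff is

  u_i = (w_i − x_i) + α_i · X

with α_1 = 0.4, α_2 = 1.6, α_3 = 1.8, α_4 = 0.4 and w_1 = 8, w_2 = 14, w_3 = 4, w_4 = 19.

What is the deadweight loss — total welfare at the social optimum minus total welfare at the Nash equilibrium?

86.4

∂u_i/∂x_i = α_i − 1, so lab i contributes w_i if α_i > 1, else 0.
α_i > 1 for i ∈ {2, 3}; NE contributions (0, 14, 4, 0), X = 18.
W^NE = Σw_i − X^NE + (Σα_i)·X^NE = 45 + 3.2·18 = 102.6.
Planner: ∂(Σu_j)/∂x_i = Σα_j − 1 = 3.2 > 0, so everyone contributes w_i; X^SO = 45, W^SO = 45 + 3.2·45 = 189.
Deadweight loss = 86.4.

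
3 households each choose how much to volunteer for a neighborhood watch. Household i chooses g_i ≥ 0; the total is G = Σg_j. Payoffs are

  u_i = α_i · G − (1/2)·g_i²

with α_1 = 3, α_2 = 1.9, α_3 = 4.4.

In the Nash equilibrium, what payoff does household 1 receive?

23.4

Household i's FOC: ∂u_i/∂g_i = α_i − g_i = 0, so g_i* = α_i.
NE contributions = (3, 1.9, 4.4); G = 9.3.
u_1 = α_1·G − ½·(g_1)² = 3·9.3 − ½·3² = 23.4.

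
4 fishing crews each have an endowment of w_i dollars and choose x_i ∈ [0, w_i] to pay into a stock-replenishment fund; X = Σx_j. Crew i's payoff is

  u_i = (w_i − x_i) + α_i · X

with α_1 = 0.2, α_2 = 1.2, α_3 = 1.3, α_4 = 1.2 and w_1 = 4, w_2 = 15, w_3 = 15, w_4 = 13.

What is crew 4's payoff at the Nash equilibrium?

51.6

∂u_i/∂x_i = α_i − 1, so crew i contributes w_i if α_i > 1, else 0.
α_i > 1 for i ∈ {2, 3, 4}; NE contributions (0, 15, 15, 13), X = 43.
u_4 = (13 − 13) + 1.2·43 = 51.6.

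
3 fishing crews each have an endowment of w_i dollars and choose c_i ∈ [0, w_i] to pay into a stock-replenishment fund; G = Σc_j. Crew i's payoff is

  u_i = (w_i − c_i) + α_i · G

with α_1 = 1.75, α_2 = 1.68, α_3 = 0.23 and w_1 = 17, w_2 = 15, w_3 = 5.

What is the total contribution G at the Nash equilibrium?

32

∂u_i/∂c_i = α_i − 1, so crew i contributes w_i if α_i > 1, else 0.
α_i > 1 for i ∈ {1, 2}; NE contributions (17, 15, 0), G = 32.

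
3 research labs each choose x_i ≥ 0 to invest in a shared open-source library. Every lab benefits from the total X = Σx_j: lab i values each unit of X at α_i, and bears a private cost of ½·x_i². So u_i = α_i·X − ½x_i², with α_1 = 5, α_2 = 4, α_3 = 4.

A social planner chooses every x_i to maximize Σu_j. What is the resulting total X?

39

Planner FOC: ∂(Σu_j)/∂x_i = (Σα_j) − x_i = 0, so x_i^SO = Σα_j = 13 for every i; X^SO = 39.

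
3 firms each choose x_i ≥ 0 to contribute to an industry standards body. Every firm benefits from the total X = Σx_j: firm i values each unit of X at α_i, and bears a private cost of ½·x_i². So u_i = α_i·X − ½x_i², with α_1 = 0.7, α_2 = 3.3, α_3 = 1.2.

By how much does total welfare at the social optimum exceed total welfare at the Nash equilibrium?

Firm i's FOC: ∂u_i/∂x_i = α_i − x_i = 0, so x_i* = α_i.
NE contributions = (0.7, 3.3, 1.2); X = 5.2.
W^NE = (Σα)·X − ½Σα_i² = 5.2² − ½·12.82 = 20.63.
Planner sets x_i = Σα_j = 5.2 for every i, so X^SO = 3·5.2 = 15.6.
W^SO = (Σα)·X^SO − ½·3·(Σα)² = (3/2)·5.2² = 40.56.
Deadweight loss = W^SO − W^NE = 19.93.

19.93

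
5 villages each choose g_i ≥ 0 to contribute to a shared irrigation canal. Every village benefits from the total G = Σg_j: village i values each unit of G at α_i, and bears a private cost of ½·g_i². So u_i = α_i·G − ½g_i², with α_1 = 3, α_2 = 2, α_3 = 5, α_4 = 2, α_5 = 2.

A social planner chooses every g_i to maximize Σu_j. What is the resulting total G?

70

Planner FOC: ∂(Σu_j)/∂g_i = (Σα_j) − g_i = 0, so g_i^SO = Σα_j = 14 for every i; G^SO = 70.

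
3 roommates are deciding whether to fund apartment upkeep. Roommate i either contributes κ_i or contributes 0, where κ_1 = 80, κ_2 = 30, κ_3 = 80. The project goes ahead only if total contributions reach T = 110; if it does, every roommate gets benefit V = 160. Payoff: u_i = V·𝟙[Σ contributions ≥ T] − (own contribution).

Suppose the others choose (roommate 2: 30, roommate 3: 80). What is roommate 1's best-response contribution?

0

Others' total = 110 ≥ 110; contributing adds cost 80 for no extra benefit.
Best response: 0.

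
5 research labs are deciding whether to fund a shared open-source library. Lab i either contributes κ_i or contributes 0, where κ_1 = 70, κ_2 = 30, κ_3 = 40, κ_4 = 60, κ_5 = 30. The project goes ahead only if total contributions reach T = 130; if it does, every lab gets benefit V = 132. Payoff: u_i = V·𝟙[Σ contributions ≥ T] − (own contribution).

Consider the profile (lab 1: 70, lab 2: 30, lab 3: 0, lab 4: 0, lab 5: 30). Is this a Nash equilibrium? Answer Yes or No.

Yes

Total = 130 ≥ 130: provided.
Lab 1 (pledges 70, payoff 62): dropping to 0 → total 60, payoff 0. No gain.
Lab 2 (pledges 30, payoff 102): dropping to 0 → total 100, payoff 0. No gain.
Lab 3 (pledges 0, payoff 132): pledging 40 → total 170, payoff 92. No gain.
Lab 4 (pledges 0, payoff 132): pledging 60 → total 190, payoff 72. No gain.
Lab 5 (pledges 30, payoff 102): dropping to 0 → total 100, payoff 0. No gain.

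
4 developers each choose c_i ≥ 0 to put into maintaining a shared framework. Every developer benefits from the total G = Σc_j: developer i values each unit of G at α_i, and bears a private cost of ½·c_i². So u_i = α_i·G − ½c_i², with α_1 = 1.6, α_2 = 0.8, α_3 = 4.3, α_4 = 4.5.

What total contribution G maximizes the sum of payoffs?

Planner FOC: ∂(Σu_j)/∂c_i = (Σα_j) − c_i = 0, so c_i^SO = Σα_j = 11.2 for every i; G^SO = 44.8.

44.8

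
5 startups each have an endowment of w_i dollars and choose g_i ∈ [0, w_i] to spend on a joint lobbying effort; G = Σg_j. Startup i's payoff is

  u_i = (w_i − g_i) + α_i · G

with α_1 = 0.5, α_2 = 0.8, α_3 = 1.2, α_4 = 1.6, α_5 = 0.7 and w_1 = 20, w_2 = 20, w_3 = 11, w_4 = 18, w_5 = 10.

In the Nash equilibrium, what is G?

∂u_i/∂g_i = α_i − 1, so startup i contributes w_i if α_i > 1, else 0.
α_i > 1 for i ∈ {3, 4}; NE contributions (0, 0, 11, 18, 0), G = 29.

29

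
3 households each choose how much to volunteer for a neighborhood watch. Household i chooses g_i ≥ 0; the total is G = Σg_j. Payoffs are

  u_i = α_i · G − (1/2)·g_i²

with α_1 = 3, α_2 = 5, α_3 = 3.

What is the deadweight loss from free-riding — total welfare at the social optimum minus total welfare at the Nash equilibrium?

Household i's FOC: ∂u_i/∂g_i = α_i − g_i = 0, so g_i* = α_i.
NE contributions = (3, 5, 3); G = 11.
W^NE = (Σα)·G − ½Σα_i² = 11² − ½·43 = 99.5.
Planner sets g_i = Σα_j = 11 for every i, so G^SO = 3·11 = 33.
W^SO = (Σα)·G^SO − ½·3·(Σα)² = (3/2)·11² = 181.5.
Deadweight loss = W^SO − W^NE = 82.

82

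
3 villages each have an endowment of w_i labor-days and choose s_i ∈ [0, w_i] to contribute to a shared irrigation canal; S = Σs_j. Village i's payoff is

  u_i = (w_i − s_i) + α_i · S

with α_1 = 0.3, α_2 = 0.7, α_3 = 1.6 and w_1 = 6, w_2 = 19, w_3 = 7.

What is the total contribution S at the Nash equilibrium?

7

∂u_i/∂s_i = α_i − 1, so village i contributes w_i if α_i > 1, else 0.
α_i > 1 for i ∈ {3}; NE contributions (0, 0, 7), S = 7.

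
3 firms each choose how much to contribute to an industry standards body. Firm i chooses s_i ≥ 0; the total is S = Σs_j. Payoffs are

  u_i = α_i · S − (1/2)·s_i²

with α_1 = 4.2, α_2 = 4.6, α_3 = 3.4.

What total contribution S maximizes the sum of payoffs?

36.6

Planner FOC: ∂(Σu_j)/∂s_i = (Σα_j) − s_i = 0, so s_i^SO = Σα_j = 12.2 for every i; S^SO = 36.6.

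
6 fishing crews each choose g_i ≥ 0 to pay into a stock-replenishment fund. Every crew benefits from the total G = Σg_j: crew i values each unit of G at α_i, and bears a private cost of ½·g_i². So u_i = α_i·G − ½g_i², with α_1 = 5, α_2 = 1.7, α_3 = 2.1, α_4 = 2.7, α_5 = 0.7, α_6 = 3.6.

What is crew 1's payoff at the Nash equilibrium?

Crew i's FOC: ∂u_i/∂g_i = α_i − g_i = 0, so g_i* = α_i.
NE contributions = (5, 1.7, 2.1, 2.7, 0.7, 3.6); G = 15.8.
u_1 = α_1·G − ½·(g_1)² = 5·15.8 − ½·5² = 66.5.

66.5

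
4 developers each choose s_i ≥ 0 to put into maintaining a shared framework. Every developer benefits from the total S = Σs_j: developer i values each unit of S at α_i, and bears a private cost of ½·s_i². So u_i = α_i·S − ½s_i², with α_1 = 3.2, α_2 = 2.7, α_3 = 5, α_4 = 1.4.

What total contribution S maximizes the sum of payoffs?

49.2

Planner FOC: ∂(Σu_j)/∂s_i = (Σα_j) − s_i = 0, so s_i^SO = Σα_j = 12.3 for every i; S^SO = 49.2.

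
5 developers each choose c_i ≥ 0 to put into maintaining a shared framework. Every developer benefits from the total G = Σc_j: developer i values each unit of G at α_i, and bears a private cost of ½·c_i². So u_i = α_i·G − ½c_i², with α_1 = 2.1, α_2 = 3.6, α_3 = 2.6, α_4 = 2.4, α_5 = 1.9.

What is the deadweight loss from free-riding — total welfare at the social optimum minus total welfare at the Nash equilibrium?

254.89

Developer i's FOC: ∂u_i/∂c_i = α_i − c_i = 0, so c_i* = α_i.
NE contributions = (2.1, 3.6, 2.6, 2.4, 1.9); G = 12.6.
W^NE = (Σα)·G − ½Σα_i² = 12.6² − ½·33.5 = 142.01.
Planner sets c_i = Σα_j = 12.6 for every i, so G^SO = 5·12.6 = 63.
W^SO = (Σα)·G^SO − ½·5·(Σα)² = (5/2)·12.6² = 396.9.
Deadweight loss = W^SO − W^NE = 254.89.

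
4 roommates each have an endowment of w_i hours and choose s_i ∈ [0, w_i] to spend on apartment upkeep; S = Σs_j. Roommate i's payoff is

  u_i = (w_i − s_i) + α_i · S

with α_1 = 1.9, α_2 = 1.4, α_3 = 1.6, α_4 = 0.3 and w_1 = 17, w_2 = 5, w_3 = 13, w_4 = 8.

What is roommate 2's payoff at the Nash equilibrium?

49

∂u_i/∂s_i = α_i − 1, so roommate i contributes w_i if α_i > 1, else 0.
α_i > 1 for i ∈ {1, 2, 3}; NE contributions (17, 5, 13, 0), S = 35.
u_2 = (5 − 5) + 1.4·35 = 49.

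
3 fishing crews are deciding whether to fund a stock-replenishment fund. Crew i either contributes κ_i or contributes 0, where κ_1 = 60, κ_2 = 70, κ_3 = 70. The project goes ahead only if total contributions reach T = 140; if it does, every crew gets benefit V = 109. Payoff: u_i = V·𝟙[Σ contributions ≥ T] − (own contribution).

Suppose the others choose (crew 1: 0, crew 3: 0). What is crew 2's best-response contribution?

0

Others' total = 0. Even contributing 70 gives 70 < 140: no benefit either way.
Best response: 0.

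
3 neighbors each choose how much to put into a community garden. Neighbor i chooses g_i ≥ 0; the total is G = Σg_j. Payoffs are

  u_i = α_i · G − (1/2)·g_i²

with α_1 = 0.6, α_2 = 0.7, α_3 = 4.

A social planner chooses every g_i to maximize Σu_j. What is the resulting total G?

Planner FOC: ∂(Σu_j)/∂g_i = (Σα_j) − g_i = 0, so g_i^SO = Σα_j = 5.3 for every i; G^SO = 15.9.

15.9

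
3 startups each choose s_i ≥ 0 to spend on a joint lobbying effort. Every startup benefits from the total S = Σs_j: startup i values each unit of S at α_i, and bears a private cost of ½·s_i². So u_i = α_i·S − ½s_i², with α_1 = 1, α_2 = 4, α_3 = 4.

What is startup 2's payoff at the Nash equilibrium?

Startup i's FOC: ∂u_i/∂s_i = α_i − s_i = 0, so s_i* = α_i.
NE contributions = (1, 4, 4); S = 9.
u_2 = α_2·S − ½·(s_2)² = 4·9 − ½·4² = 28.

28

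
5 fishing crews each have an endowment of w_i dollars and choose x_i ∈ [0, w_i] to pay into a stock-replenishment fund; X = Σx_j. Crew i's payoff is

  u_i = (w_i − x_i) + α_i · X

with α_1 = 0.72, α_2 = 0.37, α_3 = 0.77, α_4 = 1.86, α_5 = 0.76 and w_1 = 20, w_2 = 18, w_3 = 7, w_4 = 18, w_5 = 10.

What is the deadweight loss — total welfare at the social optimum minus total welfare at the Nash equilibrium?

∂u_i/∂x_i = α_i − 1, so crew i contributes w_i if α_i > 1, else 0.
α_i > 1 for i ∈ {4}; NE contributions (0, 0, 0, 18, 0), X = 18.
W^NE = Σw_i − X^NE + (Σα_i)·X^NE = 73 + 3.48·18 = 135.64.
Planner: ∂(Σu_j)/∂x_i = Σα_j − 1 = 3.48 > 0, so everyone contributes w_i; X^SO = 73, W^SO = 73 + 3.48·73 = 327.04.
Deadweight loss = 191.4.

191.4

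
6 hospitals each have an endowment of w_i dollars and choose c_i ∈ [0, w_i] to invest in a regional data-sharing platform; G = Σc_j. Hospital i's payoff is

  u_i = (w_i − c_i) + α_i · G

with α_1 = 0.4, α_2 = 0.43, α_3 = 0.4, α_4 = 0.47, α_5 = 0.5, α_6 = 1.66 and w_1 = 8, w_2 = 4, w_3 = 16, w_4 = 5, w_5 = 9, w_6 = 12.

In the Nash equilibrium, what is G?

12

∂u_i/∂c_i = α_i − 1, so hospital i contributes w_i if α_i > 1, else 0.
α_i > 1 for i ∈ {6}; NE contributions (0, 0, 0, 0, 0, 12), G = 12.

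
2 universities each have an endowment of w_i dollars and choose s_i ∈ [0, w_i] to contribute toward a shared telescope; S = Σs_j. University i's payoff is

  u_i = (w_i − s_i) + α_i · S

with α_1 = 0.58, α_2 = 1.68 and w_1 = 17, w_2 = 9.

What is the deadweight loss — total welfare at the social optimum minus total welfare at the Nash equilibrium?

21.42

∂u_i/∂s_i = α_i − 1, so university i contributes w_i if α_i > 1, else 0.
α_i > 1 for i ∈ {2}; NE contributions (0, 9), S = 9.
W^NE = Σw_i − S^NE + (Σα_i)·S^NE = 26 + 1.26·9 = 37.34.
Planner: ∂(Σu_j)/∂s_i = Σα_j − 1 = 1.26 > 0, so everyone contributes w_i; S^SO = 26, W^SO = 26 + 1.26·26 = 58.76.
Deadweight loss = 21.42.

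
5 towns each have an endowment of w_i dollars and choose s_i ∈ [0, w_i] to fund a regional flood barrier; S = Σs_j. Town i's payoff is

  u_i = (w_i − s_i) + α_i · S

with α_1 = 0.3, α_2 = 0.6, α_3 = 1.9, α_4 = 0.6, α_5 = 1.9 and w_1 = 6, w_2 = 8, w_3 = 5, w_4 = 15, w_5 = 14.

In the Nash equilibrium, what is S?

19

∂u_i/∂s_i = α_i − 1, so town i contributes w_i if α_i > 1, else 0.
α_i > 1 for i ∈ {3, 5}; NE contributions (0, 0, 5, 0, 14), S = 19.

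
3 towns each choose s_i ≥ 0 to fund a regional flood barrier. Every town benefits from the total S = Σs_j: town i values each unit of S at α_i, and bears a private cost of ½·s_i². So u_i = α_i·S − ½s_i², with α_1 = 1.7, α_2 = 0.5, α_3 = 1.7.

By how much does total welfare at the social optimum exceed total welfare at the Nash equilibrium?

Town i's FOC: ∂u_i/∂s_i = α_i − s_i = 0, so s_i* = α_i.
NE contributions = (1.7, 0.5, 1.7); S = 3.9.
W^NE = (Σα)·S − ½Σα_i² = 3.9² − ½·6.03 = 12.195.
Planner sets s_i = Σα_j = 3.9 for every i, so S^SO = 3·3.9 = 11.7.
W^SO = (Σα)·S^SO − ½·3·(Σα)² = (3/2)·3.9² = 22.815.
Deadweight loss = W^SO − W^NE = 10.62.

10.62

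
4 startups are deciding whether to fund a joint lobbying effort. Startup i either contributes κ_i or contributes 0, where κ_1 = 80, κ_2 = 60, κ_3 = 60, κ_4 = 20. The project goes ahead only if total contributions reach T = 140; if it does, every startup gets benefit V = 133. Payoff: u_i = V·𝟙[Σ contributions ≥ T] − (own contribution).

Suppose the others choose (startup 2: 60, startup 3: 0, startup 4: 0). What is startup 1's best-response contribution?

Others' total = 60. Contributing 80 brings total to 140 ≥ 140: gain V − κ_1 = 53.
Best response: 80.

80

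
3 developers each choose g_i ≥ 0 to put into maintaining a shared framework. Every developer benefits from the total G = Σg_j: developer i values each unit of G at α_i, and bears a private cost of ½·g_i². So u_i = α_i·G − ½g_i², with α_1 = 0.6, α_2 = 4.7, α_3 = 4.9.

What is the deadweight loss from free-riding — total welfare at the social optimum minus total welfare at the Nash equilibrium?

Developer i's FOC: ∂u_i/∂g_i = α_i − g_i = 0, so g_i* = α_i.
NE contributions = (0.6, 4.7, 4.9); G = 10.2.
W^NE = (Σα)·G − ½Σα_i² = 10.2² − ½·46.46 = 80.81.
Planner sets g_i = Σα_j = 10.2 for every i, so G^SO = 3·10.2 = 30.6.
W^SO = (Σα)·G^SO − ½·3·(Σα)² = (3/2)·10.2² = 156.06.
Deadweight loss = W^SO − W^NE = 75.25.

75.25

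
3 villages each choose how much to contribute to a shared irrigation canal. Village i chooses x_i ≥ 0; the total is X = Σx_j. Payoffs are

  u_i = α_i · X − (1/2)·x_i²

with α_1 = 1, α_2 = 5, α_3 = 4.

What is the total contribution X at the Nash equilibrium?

10

Village i's FOC: ∂u_i/∂x_i = α_i − x_i = 0, so x_i* = α_i.
NE contributions = (1, 5, 4); X = 10.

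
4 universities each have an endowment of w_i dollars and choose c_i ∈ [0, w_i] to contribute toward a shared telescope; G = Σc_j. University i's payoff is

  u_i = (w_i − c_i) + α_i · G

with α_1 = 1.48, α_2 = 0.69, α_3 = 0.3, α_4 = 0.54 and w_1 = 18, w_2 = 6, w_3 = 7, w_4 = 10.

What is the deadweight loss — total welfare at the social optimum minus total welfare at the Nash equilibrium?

46.23

∂u_i/∂c_i = α_i − 1, so university i contributes w_i if α_i > 1, else 0.
α_i > 1 for i ∈ {1}; NE contributions (18, 0, 0, 0), G = 18.
W^NE = Σw_i − G^NE + (Σα_i)·G^NE = 41 + 2.01·18 = 77.18.
Planner: ∂(Σu_j)/∂c_i = Σα_j − 1 = 2.01 > 0, so everyone contributes w_i; G^SO = 41, W^SO = 41 + 2.01·41 = 123.41.
Deadweight loss = 46.23.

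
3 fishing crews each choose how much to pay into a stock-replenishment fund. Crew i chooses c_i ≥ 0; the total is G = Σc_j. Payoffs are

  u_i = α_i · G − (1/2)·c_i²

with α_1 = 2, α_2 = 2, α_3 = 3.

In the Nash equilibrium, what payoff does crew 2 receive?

12

Crew i's FOC: ∂u_i/∂c_i = α_i − c_i = 0, so c_i* = α_i.
NE contributions = (2, 2, 3); G = 7.
u_2 = α_2·G − ½·(c_2)² = 2·7 − ½·2² = 12.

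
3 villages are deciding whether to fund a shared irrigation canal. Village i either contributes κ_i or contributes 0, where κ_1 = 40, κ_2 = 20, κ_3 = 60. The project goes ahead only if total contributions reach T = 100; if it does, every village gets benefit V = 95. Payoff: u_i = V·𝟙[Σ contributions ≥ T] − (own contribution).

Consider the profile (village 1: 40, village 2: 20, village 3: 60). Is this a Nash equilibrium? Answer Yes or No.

Total = 120 ≥ 100: provided.
Village 1 (pledges 40, payoff 55): dropping to 0 → total 80, payoff 0. No gain.
Village 2 (pledges 20, payoff 75): dropping to 0 → total 100, payoff 95. Profitable deviation.

No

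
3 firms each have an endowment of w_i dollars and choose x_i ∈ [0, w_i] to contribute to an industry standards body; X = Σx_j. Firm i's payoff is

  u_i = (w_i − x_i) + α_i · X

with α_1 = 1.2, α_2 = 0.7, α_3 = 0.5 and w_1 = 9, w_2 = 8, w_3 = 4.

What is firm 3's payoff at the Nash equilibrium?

8.5

∂u_i/∂x_i = α_i − 1, so firm i contributes w_i if α_i > 1, else 0.
α_i > 1 for i ∈ {1}; NE contributions (9, 0, 0), X = 9.
u_3 = (4 − 0) + 0.5·9 = 8.5.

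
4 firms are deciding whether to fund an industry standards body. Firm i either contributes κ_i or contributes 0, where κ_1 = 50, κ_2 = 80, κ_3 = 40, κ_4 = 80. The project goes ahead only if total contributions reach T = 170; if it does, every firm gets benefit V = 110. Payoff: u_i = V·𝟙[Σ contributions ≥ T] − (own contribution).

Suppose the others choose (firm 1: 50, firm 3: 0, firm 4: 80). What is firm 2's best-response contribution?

80

Others' total = 130. Contributing 80 brings total to 210 ≥ 170: gain V − κ_2 = 30.
Best response: 80.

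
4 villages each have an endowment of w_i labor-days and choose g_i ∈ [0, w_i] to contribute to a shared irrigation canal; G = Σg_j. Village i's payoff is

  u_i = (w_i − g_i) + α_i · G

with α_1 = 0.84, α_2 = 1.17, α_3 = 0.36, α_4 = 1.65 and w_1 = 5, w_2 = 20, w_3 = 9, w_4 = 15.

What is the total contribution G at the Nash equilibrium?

∂u_i/∂g_i = α_i − 1, so village i contributes w_i if α_i > 1, else 0.
α_i > 1 for i ∈ {2, 4}; NE contributions (0, 20, 0, 15), G = 35.

35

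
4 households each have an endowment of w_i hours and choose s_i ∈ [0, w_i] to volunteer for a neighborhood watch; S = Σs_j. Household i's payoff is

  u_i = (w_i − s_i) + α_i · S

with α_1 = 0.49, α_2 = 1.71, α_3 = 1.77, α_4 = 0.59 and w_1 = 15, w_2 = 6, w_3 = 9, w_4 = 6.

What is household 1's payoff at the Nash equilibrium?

22.35

∂u_i/∂s_i = α_i − 1, so household i contributes w_i if α_i > 1, else 0.
α_i > 1 for i ∈ {2, 3}; NE contributions (0, 6, 9, 0), S = 15.
u_1 = (15 − 0) + 0.49·15 = 22.35.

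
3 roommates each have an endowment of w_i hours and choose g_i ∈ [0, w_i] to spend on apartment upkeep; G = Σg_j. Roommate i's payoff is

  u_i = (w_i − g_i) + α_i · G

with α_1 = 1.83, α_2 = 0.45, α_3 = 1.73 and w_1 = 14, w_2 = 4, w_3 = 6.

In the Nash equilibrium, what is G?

20

∂u_i/∂g_i = α_i − 1, so roommate i contributes w_i if α_i > 1, else 0.
α_i > 1 for i ∈ {1, 3}; NE contributions (14, 0, 6), G = 20.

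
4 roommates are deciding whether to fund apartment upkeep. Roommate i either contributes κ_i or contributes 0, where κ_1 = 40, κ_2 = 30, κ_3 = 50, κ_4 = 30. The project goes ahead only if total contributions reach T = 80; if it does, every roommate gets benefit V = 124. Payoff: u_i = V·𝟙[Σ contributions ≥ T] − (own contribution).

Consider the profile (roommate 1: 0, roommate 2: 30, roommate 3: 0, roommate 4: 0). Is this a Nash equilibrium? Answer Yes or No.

Total = 30 < 80: not provided.
Roommate 1 (pledges 0, payoff 0): pledging 40 → total 70, payoff -40. No gain.
Roommate 2 (pledges 30, payoff -30): dropping to 0 → total 0, payoff 0. Profitable deviation.

No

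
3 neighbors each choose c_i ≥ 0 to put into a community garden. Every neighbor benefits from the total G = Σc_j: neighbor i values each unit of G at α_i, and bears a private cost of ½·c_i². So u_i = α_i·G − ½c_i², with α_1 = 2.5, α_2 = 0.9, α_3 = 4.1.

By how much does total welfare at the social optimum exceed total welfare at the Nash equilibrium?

Neighbor i's FOC: ∂u_i/∂c_i = α_i − c_i = 0, so c_i* = α_i.
NE contributions = (2.5, 0.9, 4.1); G = 7.5.
W^NE = (Σα)·G − ½Σα_i² = 7.5² − ½·23.87 = 44.315.
Planner sets c_i = Σα_j = 7.5 for every i, so G^SO = 3·7.5 = 22.5.
W^SO = (Σα)·G^SO − ½·3·(Σα)² = (3/2)·7.5² = 84.375.
Deadweight loss = W^SO − W^NE = 40.06.

40.06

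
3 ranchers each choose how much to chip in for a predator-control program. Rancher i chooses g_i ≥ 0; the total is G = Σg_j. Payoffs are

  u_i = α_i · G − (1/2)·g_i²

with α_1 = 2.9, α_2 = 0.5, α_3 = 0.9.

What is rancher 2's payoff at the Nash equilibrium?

2.025

Rancher i's FOC: ∂u_i/∂g_i = α_i − g_i = 0, so g_i* = α_i.
NE contributions = (2.9, 0.5, 0.9); G = 4.3.
u_2 = α_2·G − ½·(g_2)² = 0.5·4.3 − ½·0.5² = 2.025.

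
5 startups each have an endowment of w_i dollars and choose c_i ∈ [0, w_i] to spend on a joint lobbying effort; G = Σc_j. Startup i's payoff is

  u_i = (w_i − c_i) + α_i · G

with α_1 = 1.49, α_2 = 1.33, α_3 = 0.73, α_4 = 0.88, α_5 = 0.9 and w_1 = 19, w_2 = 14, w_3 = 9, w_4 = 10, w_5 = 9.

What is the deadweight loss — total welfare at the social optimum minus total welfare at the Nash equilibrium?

∂u_i/∂c_i = α_i − 1, so startup i contributes w_i if α_i > 1, else 0.
α_i > 1 for i ∈ {1, 2}; NE contributions (19, 14, 0, 0, 0), G = 33.
W^NE = Σw_i − G^NE + (Σα_i)·G^NE = 61 + 4.33·33 = 203.89.
Planner: ∂(Σu_j)/∂c_i = Σα_j − 1 = 4.33 > 0, so everyone contributes w_i; G^SO = 61, W^SO = 61 + 4.33·61 = 325.13.
Deadweight loss = 121.24.

121.24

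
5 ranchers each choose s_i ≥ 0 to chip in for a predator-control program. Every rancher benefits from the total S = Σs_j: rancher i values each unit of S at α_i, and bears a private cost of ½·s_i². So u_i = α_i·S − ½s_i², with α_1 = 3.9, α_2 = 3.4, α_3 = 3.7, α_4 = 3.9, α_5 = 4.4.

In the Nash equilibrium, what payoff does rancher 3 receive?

64.565

Rancher i's FOC: ∂u_i/∂s_i = α_i − s_i = 0, so s_i* = α_i.
NE contributions = (3.9, 3.4, 3.7, 3.9, 4.4); S = 19.3.
u_3 = α_3·S − ½·(s_3)² = 3.7·19.3 − ½·3.7² = 64.565.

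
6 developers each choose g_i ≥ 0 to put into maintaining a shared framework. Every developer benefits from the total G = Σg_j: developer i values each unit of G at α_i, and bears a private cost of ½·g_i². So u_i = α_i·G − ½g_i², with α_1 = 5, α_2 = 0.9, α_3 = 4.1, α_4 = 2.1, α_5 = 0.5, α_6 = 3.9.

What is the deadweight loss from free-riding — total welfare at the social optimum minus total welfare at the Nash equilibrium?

Developer i's FOC: ∂u_i/∂g_i = α_i − g_i = 0, so g_i* = α_i.
NE contributions = (5, 0.9, 4.1, 2.1, 0.5, 3.9); G = 16.5.
W^NE = (Σα)·G − ½Σα_i² = 16.5² − ½·62.49 = 241.005.
Planner sets g_i = Σα_j = 16.5 for every i, so G^SO = 6·16.5 = 99.
W^SO = (Σα)·G^SO − ½·6·(Σα)² = (6/2)·16.5² = 816.75.
Deadweight loss = W^SO − W^NE = 575.745.

575.745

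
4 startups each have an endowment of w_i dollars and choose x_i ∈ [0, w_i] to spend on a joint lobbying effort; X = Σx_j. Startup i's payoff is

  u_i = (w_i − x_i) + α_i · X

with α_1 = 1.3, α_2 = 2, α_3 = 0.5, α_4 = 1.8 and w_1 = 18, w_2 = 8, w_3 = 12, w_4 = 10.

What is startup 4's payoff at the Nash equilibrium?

64.8

∂u_i/∂x_i = α_i − 1, so startup i contributes w_i if α_i > 1, else 0.
α_i > 1 for i ∈ {1, 2, 4}; NE contributions (18, 8, 0, 10), X = 36.
u_4 = (10 − 10) + 1.8·36 = 64.8.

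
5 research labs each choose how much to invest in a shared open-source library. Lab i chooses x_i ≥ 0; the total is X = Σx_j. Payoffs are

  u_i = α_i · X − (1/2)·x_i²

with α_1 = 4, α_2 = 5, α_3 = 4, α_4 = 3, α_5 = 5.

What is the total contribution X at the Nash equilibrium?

Lab i's FOC: ∂u_i/∂x_i = α_i − x_i = 0, so x_i* = α_i.
NE contributions = (4, 5, 4, 3, 5); X = 21.

21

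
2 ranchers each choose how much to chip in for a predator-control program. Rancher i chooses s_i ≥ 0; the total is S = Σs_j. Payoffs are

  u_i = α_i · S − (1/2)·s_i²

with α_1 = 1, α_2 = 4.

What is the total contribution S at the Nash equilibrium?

5

Rancher i's FOC: ∂u_i/∂s_i = α_i − s_i = 0, so s_i* = α_i.
NE contributions = (1, 4); S = 5.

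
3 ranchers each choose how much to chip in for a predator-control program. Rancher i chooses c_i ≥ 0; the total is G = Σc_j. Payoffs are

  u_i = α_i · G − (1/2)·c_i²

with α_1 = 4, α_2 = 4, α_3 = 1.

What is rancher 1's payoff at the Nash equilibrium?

Rancher i's FOC: ∂u_i/∂c_i = α_i − c_i = 0, so c_i* = α_i.
NE contributions = (4, 4, 1); G = 9.
u_1 = α_1·G − ½·(c_1)² = 4·9 − ½·4² = 28.

28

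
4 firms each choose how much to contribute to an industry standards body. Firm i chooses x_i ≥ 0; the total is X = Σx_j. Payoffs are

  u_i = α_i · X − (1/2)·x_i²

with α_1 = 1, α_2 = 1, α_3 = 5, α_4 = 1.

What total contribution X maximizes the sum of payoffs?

32

Planner FOC: ∂(Σu_j)/∂x_i = (Σα_j) − x_i = 0, so x_i^SO = Σα_j = 8 for every i; X^SO = 32.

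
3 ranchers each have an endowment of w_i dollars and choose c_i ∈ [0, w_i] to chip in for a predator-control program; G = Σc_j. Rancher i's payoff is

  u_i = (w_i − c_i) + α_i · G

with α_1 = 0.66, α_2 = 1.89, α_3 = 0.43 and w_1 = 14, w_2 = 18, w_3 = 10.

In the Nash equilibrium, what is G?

∂u_i/∂c_i = α_i − 1, so rancher i contributes w_i if α_i > 1, else 0.
α_i > 1 for i ∈ {2}; NE contributions (0, 18, 0), G = 18.

18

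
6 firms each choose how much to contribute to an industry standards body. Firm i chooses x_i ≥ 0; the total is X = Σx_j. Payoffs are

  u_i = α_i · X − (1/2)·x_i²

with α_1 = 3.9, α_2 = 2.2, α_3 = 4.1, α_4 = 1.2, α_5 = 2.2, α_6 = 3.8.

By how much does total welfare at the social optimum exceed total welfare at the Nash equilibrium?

634.31

Firm i's FOC: ∂u_i/∂x_i = α_i − x_i = 0, so x_i* = α_i.
NE contributions = (3.9, 2.2, 4.1, 1.2, 2.2, 3.8); X = 17.4.
W^NE = (Σα)·X − ½Σα_i² = 17.4² − ½·57.58 = 273.97.
Planner sets x_i = Σα_j = 17.4 for every i, so X^SO = 6·17.4 = 104.4.
W^SO = (Σα)·X^SO − ½·6·(Σα)² = (6/2)·17.4² = 908.28.
Deadweight loss = W^SO − W^NE = 634.31.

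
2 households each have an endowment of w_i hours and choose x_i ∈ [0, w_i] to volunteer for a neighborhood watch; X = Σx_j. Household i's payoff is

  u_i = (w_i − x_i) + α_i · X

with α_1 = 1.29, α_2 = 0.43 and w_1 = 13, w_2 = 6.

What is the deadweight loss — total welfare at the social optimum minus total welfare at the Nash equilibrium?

4.32

∂u_i/∂x_i = α_i − 1, so household i contributes w_i if α_i > 1, else 0.
α_i > 1 for i ∈ {1}; NE contributions (13, 0), X = 13.
W^NE = Σw_i − X^NE + (Σα_i)·X^NE = 19 + 0.72·13 = 28.36.
Planner: ∂(Σu_j)/∂x_i = Σα_j − 1 = 0.72 > 0, so everyone contributes w_i; X^SO = 19, W^SO = 19 + 0.72·19 = 32.68.
Deadweight loss = 4.32.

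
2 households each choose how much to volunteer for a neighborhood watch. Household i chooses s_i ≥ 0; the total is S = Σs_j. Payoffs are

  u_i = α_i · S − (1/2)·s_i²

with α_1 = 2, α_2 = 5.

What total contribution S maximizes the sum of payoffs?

Planner FOC: ∂(Σu_j)/∂s_i = (Σα_j) − s_i = 0, so s_i^SO = Σα_j = 7 for every i; S^SO = 14.

14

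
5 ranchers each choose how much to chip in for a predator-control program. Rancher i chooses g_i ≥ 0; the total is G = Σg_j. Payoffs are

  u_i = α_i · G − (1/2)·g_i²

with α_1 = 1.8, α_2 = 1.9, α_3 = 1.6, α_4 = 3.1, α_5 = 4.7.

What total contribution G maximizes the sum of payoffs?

Planner FOC: ∂(Σu_j)/∂g_i = (Σα_j) − g_i = 0, so g_i^SO = Σα_j = 13.1 for every i; G^SO = 65.5.

65.5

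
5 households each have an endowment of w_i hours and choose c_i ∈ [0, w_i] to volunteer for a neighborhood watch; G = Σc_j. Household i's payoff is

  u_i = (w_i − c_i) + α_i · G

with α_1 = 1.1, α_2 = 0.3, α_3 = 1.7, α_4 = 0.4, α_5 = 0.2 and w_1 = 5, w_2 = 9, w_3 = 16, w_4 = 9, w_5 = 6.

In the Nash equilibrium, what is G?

∂u_i/∂c_i = α_i − 1, so household i contributes w_i if α_i > 1, else 0.
α_i > 1 for i ∈ {1, 3}; NE contributions (5, 0, 16, 0, 0), G = 21.

21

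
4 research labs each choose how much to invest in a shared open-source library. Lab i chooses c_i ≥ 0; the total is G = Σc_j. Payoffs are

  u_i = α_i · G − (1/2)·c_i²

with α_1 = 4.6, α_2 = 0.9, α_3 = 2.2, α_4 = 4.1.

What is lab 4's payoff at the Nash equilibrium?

39.975

Lab i's FOC: ∂u_i/∂c_i = α_i − c_i = 0, so c_i* = α_i.
NE contributions = (4.6, 0.9, 2.2, 4.1); G = 11.8.
u_4 = α_4·G − ½·(c_4)² = 4.1·11.8 − ½·4.1² = 39.975.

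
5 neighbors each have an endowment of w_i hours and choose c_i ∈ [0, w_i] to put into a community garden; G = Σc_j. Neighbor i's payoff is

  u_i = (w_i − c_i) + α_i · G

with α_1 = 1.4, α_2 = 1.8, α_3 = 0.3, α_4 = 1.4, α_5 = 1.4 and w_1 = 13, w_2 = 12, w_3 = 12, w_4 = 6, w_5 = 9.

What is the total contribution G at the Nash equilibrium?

40

∂u_i/∂c_i = α_i − 1, so neighbor i contributes w_i if α_i > 1, else 0.
α_i > 1 for i ∈ {1, 2, 4, 5}; NE contributions (13, 12, 0, 6, 9), G = 40.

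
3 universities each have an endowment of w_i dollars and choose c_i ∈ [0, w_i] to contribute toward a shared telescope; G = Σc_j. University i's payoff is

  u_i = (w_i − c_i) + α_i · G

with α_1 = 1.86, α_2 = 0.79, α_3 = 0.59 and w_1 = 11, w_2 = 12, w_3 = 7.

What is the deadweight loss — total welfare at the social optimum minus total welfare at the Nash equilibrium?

∂u_i/∂c_i = α_i − 1, so university i contributes w_i if α_i > 1, else 0.
α_i > 1 for i ∈ {1}; NE contributions (11, 0, 0), G = 11.
W^NE = Σw_i − G^NE + (Σα_i)·G^NE = 30 + 2.24·11 = 54.64.
Planner: ∂(Σu_j)/∂c_i = Σα_j − 1 = 2.24 > 0, so everyone contributes w_i; G^SO = 30, W^SO = 30 + 2.24·30 = 97.2.
Deadweight loss = 42.56.

42.56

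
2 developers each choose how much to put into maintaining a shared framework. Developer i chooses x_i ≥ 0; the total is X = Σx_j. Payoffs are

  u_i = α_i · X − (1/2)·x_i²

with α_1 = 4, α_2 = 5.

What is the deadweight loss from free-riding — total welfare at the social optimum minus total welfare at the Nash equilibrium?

20.5

Developer i's FOC: ∂u_i/∂x_i = α_i − x_i = 0, so x_i* = α_i.
NE contributions = (4, 5); X = 9.
W^NE = (Σα)·X − ½Σα_i² = 9² − ½·41 = 60.5.
Planner sets x_i = Σα_j = 9 for every i, so X^SO = 2·9 = 18.
W^SO = (Σα)·X^SO − ½·2·(Σα)² = (2/2)·9² = 81.
Deadweight loss = W^SO − W^NE = 20.5.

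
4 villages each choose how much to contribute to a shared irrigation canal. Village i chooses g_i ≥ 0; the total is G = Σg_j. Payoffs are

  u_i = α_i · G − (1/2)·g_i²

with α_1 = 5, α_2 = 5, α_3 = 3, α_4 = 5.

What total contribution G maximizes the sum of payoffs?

Planner FOC: ∂(Σu_j)/∂g_i = (Σα_j) − g_i = 0, so g_i^SO = Σα_j = 18 for every i; G^SO = 72.

72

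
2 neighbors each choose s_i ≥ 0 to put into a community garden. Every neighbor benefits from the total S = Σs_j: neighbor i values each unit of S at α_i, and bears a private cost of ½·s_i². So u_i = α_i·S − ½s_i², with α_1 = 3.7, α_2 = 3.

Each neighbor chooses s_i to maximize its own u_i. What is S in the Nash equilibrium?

6.7

Neighbor i's FOC: ∂u_i/∂s_i = α_i − s_i = 0, so s_i* = α_i.
NE contributions = (3.7, 3); S = 6.7.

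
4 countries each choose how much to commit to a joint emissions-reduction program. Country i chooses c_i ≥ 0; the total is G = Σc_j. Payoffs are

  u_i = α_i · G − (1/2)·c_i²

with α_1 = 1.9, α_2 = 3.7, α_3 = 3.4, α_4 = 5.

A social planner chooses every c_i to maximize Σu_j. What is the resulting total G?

56

Planner FOC: ∂(Σu_j)/∂c_i = (Σα_j) − c_i = 0, so c_i^SO = Σα_j = 14 for every i; G^SO = 56.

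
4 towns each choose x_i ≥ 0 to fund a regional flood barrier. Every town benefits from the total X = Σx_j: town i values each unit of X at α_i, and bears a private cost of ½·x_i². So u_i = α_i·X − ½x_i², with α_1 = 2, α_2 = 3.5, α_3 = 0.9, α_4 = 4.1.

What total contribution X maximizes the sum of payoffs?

Planner FOC: ∂(Σu_j)/∂x_i = (Σα_j) − x_i = 0, so x_i^SO = Σα_j = 10.5 for every i; X^SO = 42.

42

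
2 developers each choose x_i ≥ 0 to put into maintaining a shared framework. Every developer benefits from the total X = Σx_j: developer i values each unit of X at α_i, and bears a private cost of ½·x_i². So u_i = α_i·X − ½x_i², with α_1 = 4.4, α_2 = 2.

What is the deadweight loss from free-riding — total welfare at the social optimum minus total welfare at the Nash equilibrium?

11.68

Developer i's FOC: ∂u_i/∂x_i = α_i − x_i = 0, so x_i* = α_i.
NE contributions = (4.4, 2); X = 6.4.
W^NE = (Σα)·X − ½Σα_i² = 6.4² − ½·23.36 = 29.28.
Planner sets x_i = Σα_j = 6.4 for every i, so X^SO = 2·6.4 = 12.8.
W^SO = (Σα)·X^SO − ½·2·(Σα)² = (2/2)·6.4² = 40.96.
Deadweight loss = W^SO − W^NE = 11.68.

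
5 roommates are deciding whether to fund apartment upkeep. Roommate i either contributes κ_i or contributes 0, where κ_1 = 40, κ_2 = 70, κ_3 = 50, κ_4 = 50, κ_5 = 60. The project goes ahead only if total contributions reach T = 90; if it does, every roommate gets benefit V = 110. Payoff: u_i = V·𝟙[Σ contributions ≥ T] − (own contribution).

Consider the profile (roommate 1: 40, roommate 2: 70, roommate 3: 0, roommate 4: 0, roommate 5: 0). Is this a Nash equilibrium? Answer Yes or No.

Yes

Total = 110 ≥ 90: provided.
Roommate 1 (pledges 40, payoff 70): dropping to 0 → total 70, payoff 0. No gain.
Roommate 2 (pledges 70, payoff 40): dropping to 0 → total 40, payoff 0. No gain.
Roommate 3 (pledges 0, payoff 110): pledging 50 → total 160, payoff 60. No gain.
Roommate 4 (pledges 0, payoff 110): pledging 50 → total 160, payoff 60. No gain.
Roommate 5 (pledges 0, payoff 110): pledging 60 → total 170, payoff 50. No gain.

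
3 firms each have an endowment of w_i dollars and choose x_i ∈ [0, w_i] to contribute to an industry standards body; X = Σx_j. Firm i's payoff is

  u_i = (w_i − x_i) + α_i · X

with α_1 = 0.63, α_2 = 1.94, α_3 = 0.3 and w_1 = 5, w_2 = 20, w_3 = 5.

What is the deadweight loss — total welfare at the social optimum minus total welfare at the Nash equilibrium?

18.7

∂u_i/∂x_i = α_i − 1, so firm i contributes w_i if α_i > 1, else 0.
α_i > 1 for i ∈ {2}; NE contributions (0, 20, 0), X = 20.
W^NE = Σw_i − X^NE + (Σα_i)·X^NE = 30 + 1.87·20 = 67.4.
Planner: ∂(Σu_j)/∂x_i = Σα_j − 1 = 1.87 > 0, so everyone contributes w_i; X^SO = 30, W^SO = 30 + 1.87·30 = 86.1.
Deadweight loss = 18.7.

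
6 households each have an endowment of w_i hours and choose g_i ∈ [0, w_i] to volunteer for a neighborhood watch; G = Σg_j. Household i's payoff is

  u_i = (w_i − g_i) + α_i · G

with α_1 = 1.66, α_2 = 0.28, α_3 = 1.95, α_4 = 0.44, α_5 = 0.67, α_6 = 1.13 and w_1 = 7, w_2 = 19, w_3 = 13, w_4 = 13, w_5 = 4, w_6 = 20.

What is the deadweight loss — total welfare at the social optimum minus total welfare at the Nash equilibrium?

∂u_i/∂g_i = α_i − 1, so household i contributes w_i if α_i > 1, else 0.
α_i > 1 for i ∈ {1, 3, 6}; NE contributions (7, 0, 13, 0, 0, 20), G = 40.
W^NE = Σw_i − G^NE + (Σα_i)·G^NE = 76 + 5.13·40 = 281.2.
Planner: ∂(Σu_j)/∂g_i = Σα_j − 1 = 5.13 > 0, so everyone contributes w_i; G^SO = 76, W^SO = 76 + 5.13·76 = 465.88.
Deadweight loss = 184.68.

184.68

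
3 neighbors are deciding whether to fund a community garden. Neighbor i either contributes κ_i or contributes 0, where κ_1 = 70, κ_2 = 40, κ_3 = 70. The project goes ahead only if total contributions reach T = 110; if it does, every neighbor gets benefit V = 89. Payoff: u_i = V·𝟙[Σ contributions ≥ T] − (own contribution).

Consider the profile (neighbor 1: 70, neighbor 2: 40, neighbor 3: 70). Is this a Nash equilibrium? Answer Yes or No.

No

Total = 180 ≥ 110: provided.
Neighbor 1 (pledges 70, payoff 19): dropping to 0 → total 110, payoff 89. Profitable deviation.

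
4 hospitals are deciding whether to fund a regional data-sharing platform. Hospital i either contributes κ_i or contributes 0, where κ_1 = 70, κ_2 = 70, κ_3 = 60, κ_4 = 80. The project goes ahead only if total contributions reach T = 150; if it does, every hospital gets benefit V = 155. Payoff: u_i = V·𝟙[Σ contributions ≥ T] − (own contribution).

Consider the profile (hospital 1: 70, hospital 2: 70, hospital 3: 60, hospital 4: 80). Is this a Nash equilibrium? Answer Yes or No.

No

Total = 280 ≥ 150: provided.
Hospital 1 (pledges 70, payoff 85): dropping to 0 → total 210, payoff 155. Profitable deviation.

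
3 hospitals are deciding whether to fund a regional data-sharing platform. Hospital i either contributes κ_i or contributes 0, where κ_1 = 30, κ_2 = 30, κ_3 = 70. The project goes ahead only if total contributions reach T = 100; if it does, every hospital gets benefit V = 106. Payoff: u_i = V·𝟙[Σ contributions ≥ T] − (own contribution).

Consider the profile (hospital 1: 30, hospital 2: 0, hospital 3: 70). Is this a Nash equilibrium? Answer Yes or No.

Total = 100 ≥ 100: provided.
Hospital 1 (pledges 30, payoff 76): dropping to 0 → total 70, payoff 0. No gain.
Hospital 2 (pledges 0, payoff 106): pledging 30 → total 130, payoff 76. No gain.
Hospital 3 (pledges 70, payoff 36): dropping to 0 → total 30, payoff 0. No gain.

Yes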